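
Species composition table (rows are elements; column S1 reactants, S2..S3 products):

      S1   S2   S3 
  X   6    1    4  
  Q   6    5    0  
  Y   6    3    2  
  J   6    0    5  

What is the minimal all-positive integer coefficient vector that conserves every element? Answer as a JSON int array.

X: 5·6 = 30 | 6·1+6·4 = 30
Q: 5·6 = 30 | 6·5+6·0 = 30
Y: 5·6 = 30 | 6·3+6·2 = 30
J: 5·6 = 30 | 6·0+6·5 = 30
gcd(5,6,6) = 1

Coefficients: [5, 6, 6]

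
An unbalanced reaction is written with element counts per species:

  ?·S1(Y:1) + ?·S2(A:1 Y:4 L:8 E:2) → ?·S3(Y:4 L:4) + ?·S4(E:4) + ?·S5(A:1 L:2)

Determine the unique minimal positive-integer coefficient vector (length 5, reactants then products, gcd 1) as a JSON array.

A: 4·0+2·1 = 2 | 3·0+1·0+2·1 = 2
Y: 4·1+2·4 = 12 | 3·4+1·0+2·0 = 12
L: 4·0+2·8 = 16 | 3·4+1·0+2·2 = 16
E: 4·0+2·2 = 4 | 3·0+1·4+2·0 = 4
gcd(4,2,3,1,2) = 1

Coefficients: [4, 2, 3, 1, 2]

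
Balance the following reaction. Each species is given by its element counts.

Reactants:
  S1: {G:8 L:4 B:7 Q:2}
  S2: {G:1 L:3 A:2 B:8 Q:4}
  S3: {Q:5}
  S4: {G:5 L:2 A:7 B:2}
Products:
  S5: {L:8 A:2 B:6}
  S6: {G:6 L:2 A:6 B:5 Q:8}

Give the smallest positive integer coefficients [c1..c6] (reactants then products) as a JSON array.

G: 1·8+2·1+6·0+4·5 = 30 | 1·0+5·6 = 30
L: 1·4+2·3+6·0+4·2 = 18 | 1·8+5·2 = 18
A: 1·0+2·2+6·0+4·7 = 32 | 1·2+5·6 = 32
B: 1·7+2·8+6·0+4·2 = 31 | 1·6+5·5 = 31
Q: 1·2+2·4+6·5+4·0 = 40 | 1·0+5·8 = 40
gcd(1,2,6,4,1,5) = 1

Coefficients: [1, 2, 6, 4, 1, 5]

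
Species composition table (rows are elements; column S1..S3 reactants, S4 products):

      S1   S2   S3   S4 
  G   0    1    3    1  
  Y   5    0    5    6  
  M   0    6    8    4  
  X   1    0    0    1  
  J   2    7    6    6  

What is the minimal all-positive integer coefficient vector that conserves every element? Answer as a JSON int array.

Coefficients: [5, 2, 1, 5]

G: 5·0+2·1+1·3 = 5 | 5·1 = 5
Y: 5·5+2·0+1·5 = 30 | 5·6 = 30
M: 5·0+2·6+1·8 = 20 | 5·4 = 20
X: 5·1+2·0+1·0 = 5 | 5·1 = 5
J: 5·2+2·7+1·6 = 30 | 5·6 = 30
gcd(5,2,1,5) = 1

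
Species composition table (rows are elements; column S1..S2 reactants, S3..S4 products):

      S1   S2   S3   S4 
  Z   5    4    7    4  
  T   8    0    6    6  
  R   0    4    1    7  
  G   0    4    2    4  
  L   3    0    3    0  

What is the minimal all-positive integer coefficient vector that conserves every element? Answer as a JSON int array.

Z: 6·5+5·4 = 50 | 6·7+2·4 = 50
T: 6·8+5·0 = 48 | 6·6+2·6 = 48
R: 6·0+5·4 = 20 | 6·1+2·7 = 20
G: 6·0+5·4 = 20 | 6·2+2·4 = 20
L: 6·3+5·0 = 18 | 6·3+2·0 = 18
gcd(6,5,6,2) = 1

Coefficients: [6, 5, 6, 2]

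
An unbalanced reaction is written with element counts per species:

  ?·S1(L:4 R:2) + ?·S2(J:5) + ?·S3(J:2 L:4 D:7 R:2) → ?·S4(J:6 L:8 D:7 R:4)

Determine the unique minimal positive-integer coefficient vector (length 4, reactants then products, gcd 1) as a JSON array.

J: 5·0+4·5+5·2 = 30 | 5·6 = 30
L: 5·4+4·0+5·4 = 40 | 5·8 = 40
D: 5·0+4·0+5·7 = 35 | 5·7 = 35
R: 5·2+4·0+5·2 = 20 | 5·4 = 20
gcd(5,4,5,5) = 1

Coefficients: [5, 4, 5, 5]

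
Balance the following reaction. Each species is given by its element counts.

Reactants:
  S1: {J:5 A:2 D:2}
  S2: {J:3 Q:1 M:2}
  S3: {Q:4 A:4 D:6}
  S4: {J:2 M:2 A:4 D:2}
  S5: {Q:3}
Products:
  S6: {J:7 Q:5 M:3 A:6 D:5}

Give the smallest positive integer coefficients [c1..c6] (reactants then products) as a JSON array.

Coefficients: [4, 4, 2, 5, 6, 6]

J: 4·5+4·3+2·0+5·2+6·0 = 42 | 6·7 = 42
Q: 4·0+4·1+2·4+5·0+6·3 = 30 | 6·5 = 30
M: 4·0+4·2+2·0+5·2+6·0 = 18 | 6·3 = 18
A: 4·2+4·0+2·4+5·4+6·0 = 36 | 6·6 = 36
D: 4·2+4·0+2·6+5·2+6·0 = 30 | 6·5 = 30
gcd(4,4,2,5,6,6) = 1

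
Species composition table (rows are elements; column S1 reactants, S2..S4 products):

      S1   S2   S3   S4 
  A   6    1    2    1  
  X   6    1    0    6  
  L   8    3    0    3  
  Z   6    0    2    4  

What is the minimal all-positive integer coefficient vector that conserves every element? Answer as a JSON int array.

A: 3·6 = 18 | 6·1+5·2+2·1 = 18
X: 3·6 = 18 | 6·1+5·0+2·6 = 18
L: 3·8 = 24 | 6·3+5·0+2·3 = 24
Z: 3·6 = 18 | 6·0+5·2+2·4 = 18
gcd(3,6,5,2) = 1

Coefficients: [3, 6, 5, 2]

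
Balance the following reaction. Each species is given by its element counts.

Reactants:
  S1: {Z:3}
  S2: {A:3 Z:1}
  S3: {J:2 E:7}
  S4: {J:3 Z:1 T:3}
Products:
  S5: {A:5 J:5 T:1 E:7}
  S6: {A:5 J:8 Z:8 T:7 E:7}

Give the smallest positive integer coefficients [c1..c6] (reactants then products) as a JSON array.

A: 2·0+5·3+3·0+5·0 = 15 | 1·5+2·5 = 15
J: 2·0+5·0+3·2+5·3 = 21 | 1·5+2·8 = 21
Z: 2·3+5·1+3·0+5·1 = 16 | 1·0+2·8 = 16
T: 2·0+5·0+3·0+5·3 = 15 | 1·1+2·7 = 15
E: 2·0+5·0+3·7+5·0 = 21 | 1·7+2·7 = 21
gcd(2,5,3,5,1,2) = 1

Coefficients: [2, 5, 3, 5, 1, 2]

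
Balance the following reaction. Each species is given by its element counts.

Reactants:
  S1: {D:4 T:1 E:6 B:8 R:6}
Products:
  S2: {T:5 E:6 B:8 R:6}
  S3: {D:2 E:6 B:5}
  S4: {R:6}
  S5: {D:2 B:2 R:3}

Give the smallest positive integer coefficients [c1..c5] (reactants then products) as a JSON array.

D: 5·4 = 20 | 1·0+4·2+1·0+6·2 = 20
T: 5·1 = 5 | 1·5+4·0+1·0+6·0 = 5
E: 5·6 = 30 | 1·6+4·6+1·0+6·0 = 30
B: 5·8 = 40 | 1·8+4·5+1·0+6·2 = 40
R: 5·6 = 30 | 1·6+4·0+1·6+6·3 = 30
gcd(5,1,4,1,6) = 1

Coefficients: [5, 1, 4, 1, 6]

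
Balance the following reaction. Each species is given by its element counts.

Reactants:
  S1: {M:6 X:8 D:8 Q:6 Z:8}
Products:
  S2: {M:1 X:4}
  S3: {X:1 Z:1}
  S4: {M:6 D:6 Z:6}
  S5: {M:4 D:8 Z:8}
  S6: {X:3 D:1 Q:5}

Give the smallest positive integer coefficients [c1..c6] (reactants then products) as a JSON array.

M: 5·6 = 30 | 4·1+6·0+3·6+2·4+6·0 = 30
X: 5·8 = 40 | 4·4+6·1+3·0+2·0+6·3 = 40
D: 5·8 = 40 | 4·0+6·0+3·6+2·8+6·1 = 40
Q: 5·6 = 30 | 4·0+6·0+3·0+2·0+6·5 = 30
Z: 5·8 = 40 | 4·0+6·1+3·6+2·8+6·0 = 40
gcd(5,4,6,3,2,6) = 1

Coefficients: [5, 4, 6, 3, 2, 6]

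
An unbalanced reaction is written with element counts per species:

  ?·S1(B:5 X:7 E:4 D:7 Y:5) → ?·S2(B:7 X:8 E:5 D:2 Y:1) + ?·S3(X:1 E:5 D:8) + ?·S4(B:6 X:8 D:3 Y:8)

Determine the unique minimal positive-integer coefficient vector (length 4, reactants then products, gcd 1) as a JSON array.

Coefficients: [5, 1, 3, 3]

B: 5·5 = 25 | 1·7+3·0+3·6 = 25
X: 5·7 = 35 | 1·8+3·1+3·8 = 35
E: 5·4 = 20 | 1·5+3·5+3·0 = 20
D: 5·7 = 35 | 1·2+3·8+3·3 = 35
Y: 5·5 = 25 | 1·1+3·0+3·8 = 25
gcd(5,1,3,3) = 1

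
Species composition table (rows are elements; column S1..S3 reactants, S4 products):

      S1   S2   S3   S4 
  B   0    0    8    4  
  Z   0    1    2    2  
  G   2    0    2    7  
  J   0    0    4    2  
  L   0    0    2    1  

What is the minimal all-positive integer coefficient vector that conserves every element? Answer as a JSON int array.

Coefficients: [6, 2, 1, 2]

B: 6·0+2·0+1·8 = 8 | 2·4 = 8
Z: 6·0+2·1+1·2 = 4 | 2·2 = 4
G: 6·2+2·0+1·2 = 14 | 2·7 = 14
J: 6·0+2·0+1·4 = 4 | 2·2 = 4
L: 6·0+2·0+1·2 = 2 | 2·1 = 2
gcd(6,2,1,2) = 1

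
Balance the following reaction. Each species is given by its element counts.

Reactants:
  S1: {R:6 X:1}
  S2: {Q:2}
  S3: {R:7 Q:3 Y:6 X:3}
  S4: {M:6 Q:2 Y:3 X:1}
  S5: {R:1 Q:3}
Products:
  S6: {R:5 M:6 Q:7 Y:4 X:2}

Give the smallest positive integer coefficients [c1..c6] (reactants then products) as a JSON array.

R: 3·6+6·0+1·7+6·0+5·1 = 30 | 6·5 = 30
M: 3·0+6·0+1·0+6·6+5·0 = 36 | 6·6 = 36
Q: 3·0+6·2+1·3+6·2+5·3 = 42 | 6·7 = 42
Y: 3·0+6·0+1·6+6·3+5·0 = 24 | 6·4 = 24
X: 3·1+6·0+1·3+6·1+5·0 = 12 | 6·2 = 12
gcd(3,6,1,6,5,6) = 1

Coefficients: [3, 6, 1, 6, 5, 6]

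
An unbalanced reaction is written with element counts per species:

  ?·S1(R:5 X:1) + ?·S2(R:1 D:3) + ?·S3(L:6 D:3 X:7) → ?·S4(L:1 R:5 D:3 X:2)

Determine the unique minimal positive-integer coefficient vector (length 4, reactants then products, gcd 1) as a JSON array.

Coefficients: [5, 5, 1, 6]

L: 5·0+5·0+1·6 = 6 | 6·1 = 6
R: 5·5+5·1+1·0 = 30 | 6·5 = 30
D: 5·0+5·3+1·3 = 18 | 6·3 = 18
X: 5·1+5·0+1·7 = 12 | 6·2 = 12
gcd(5,5,1,6) = 1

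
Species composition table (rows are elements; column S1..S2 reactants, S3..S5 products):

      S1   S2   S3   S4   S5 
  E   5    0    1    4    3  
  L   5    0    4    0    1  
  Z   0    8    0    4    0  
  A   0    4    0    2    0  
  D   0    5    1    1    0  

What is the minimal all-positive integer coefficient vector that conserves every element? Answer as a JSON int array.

Coefficients: [5, 2, 6, 4, 1]

E: 5·5+2·0 = 25 | 6·1+4·4+1·3 = 25
L: 5·5+2·0 = 25 | 6·4+4·0+1·1 = 25
Z: 5·0+2·8 = 16 | 6·0+4·4+1·0 = 16
A: 5·0+2·4 = 8 | 6·0+4·2+1·0 = 8
D: 5·0+2·5 = 10 | 6·1+4·1+1·0 = 10
gcd(5,2,6,4,1) = 1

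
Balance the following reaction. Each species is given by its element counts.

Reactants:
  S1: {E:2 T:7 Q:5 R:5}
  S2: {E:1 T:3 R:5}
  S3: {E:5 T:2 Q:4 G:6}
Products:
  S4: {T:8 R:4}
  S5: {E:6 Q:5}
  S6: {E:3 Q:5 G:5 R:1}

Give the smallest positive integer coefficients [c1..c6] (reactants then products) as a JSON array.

E: 5·2+1·1+5·5 = 36 | 6·0+3·6+6·3 = 36
T: 5·7+1·3+5·2 = 48 | 6·8+3·0+6·0 = 48
Q: 5·5+1·0+5·4 = 45 | 6·0+3·5+6·5 = 45
G: 5·0+1·0+5·6 = 30 | 6·0+3·0+6·5 = 30
R: 5·5+1·5+5·0 = 30 | 6·4+3·0+6·1 = 30
gcd(5,1,5,6,3,6) = 1

Coefficients: [5, 1, 5, 6, 3, 6]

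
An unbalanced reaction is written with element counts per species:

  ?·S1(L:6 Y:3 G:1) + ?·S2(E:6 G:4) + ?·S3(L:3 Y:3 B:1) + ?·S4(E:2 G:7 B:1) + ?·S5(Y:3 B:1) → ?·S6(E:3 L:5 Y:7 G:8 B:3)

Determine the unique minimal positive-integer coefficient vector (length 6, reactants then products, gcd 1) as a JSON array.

Coefficients: [2, 1, 6, 6, 6, 6]

E: 2·0+1·6+6·0+6·2+6·0 = 18 | 6·3 = 18
L: 2·6+1·0+6·3+6·0+6·0 = 30 | 6·5 = 30
Y: 2·3+1·0+6·3+6·0+6·3 = 42 | 6·7 = 42
G: 2·1+1·4+6·0+6·7+6·0 = 48 | 6·8 = 48
B: 2·0+1·0+6·1+6·1+6·1 = 18 | 6·3 = 18
gcd(2,1,6,6,6,6) = 1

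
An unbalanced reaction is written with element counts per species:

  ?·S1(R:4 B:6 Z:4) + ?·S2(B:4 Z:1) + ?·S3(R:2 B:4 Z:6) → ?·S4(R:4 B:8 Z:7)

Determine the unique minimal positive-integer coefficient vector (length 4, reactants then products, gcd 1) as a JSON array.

R: 2·4+1·0+2·2 = 12 | 3·4 = 12
B: 2·6+1·4+2·4 = 24 | 3·8 = 24
Z: 2·4+1·1+2·6 = 21 | 3·7 = 21
gcd(2,1,2,3) = 1

Coefficients: [2, 1, 2, 3]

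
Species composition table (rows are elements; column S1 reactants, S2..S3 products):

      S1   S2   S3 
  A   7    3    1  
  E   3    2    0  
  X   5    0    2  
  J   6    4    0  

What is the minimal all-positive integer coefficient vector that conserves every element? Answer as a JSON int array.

A: 2·7 = 14 | 3·3+5·1 = 14
E: 2·3 = 6 | 3·2+5·0 = 6
X: 2·5 = 10 | 3·0+5·2 = 10
J: 2·6 = 12 | 3·4+5·0 = 12
gcd(2,3,5) = 1

Coefficients: [2, 3, 5]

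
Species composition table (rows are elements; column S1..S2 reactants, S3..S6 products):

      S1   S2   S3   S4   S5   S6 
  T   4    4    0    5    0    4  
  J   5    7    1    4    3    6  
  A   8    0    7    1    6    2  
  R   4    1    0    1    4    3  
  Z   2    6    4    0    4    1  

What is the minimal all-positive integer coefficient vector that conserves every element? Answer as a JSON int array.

T: 5·4+2·4 = 28 | 2·0+4·5+3·0+2·4 = 28
J: 5·5+2·7 = 39 | 2·1+4·4+3·3+2·6 = 39
A: 5·8+2·0 = 40 | 2·7+4·1+3·6+2·2 = 40
R: 5·4+2·1 = 22 | 2·0+4·1+3·4+2·3 = 22
Z: 5·2+2·6 = 22 | 2·4+4·0+3·4+2·1 = 22
gcd(5,2,2,4,3,2) = 1

Coefficients: [5, 2, 2, 4, 3, 2]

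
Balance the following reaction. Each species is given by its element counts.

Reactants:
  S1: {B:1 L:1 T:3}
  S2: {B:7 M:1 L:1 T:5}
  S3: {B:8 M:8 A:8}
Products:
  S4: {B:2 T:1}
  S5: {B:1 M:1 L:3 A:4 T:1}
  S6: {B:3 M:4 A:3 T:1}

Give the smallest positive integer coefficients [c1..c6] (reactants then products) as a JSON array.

B: 2·1+1·7+2·8 = 25 | 6·2+1·1+4·3 = 25
M: 2·0+1·1+2·8 = 17 | 6·0+1·1+4·4 = 17
L: 2·1+1·1+2·0 = 3 | 6·0+1·3+4·0 = 3
A: 2·0+1·0+2·8 = 16 | 6·0+1·4+4·3 = 16
T: 2·3+1·5+2·0 = 11 | 6·1+1·1+4·1 = 11
gcd(2,1,2,6,1,4) = 1

Coefficients: [2, 1, 2, 6, 1, 4]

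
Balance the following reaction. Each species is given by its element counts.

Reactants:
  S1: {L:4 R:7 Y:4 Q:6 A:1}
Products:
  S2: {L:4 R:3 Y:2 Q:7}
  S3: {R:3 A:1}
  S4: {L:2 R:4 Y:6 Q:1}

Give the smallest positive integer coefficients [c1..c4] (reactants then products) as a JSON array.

L: 5·4 = 20 | 4·4+5·0+2·2 = 20
R: 5·7 = 35 | 4·3+5·3+2·4 = 35
Y: 5·4 = 20 | 4·2+5·0+2·6 = 20
Q: 5·6 = 30 | 4·7+5·0+2·1 = 30
A: 5·1 = 5 | 4·0+5·1+2·0 = 5
gcd(5,4,5,2) = 1

Coefficients: [5, 4, 5, 2]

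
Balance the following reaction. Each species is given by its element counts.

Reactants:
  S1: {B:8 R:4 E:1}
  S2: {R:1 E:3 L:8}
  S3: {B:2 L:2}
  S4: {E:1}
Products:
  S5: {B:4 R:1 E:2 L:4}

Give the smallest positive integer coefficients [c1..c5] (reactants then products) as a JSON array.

B: 1·8+1·0+6·2+6·0 = 20 | 5·4 = 20
R: 1·4+1·1+6·0+6·0 = 5 | 5·1 = 5
E: 1·1+1·3+6·0+6·1 = 10 | 5·2 = 10
L: 1·0+1·8+6·2+6·0 = 20 | 5·4 = 20
gcd(1,1,6,6,5) = 1

Coefficients: [1, 1, 6, 6, 5]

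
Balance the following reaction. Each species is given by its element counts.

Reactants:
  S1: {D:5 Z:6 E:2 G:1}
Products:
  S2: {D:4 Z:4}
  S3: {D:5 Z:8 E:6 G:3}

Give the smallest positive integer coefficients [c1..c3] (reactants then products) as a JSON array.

Coefficients: [6, 5, 2]

D: 6·5 = 30 | 5·4+2·5 = 30
Z: 6·6 = 36 | 5·4+2·8 = 36
E: 6·2 = 12 | 5·0+2·6 = 12
G: 6·1 = 6 | 5·0+2·3 = 6
gcd(6,5,2) = 1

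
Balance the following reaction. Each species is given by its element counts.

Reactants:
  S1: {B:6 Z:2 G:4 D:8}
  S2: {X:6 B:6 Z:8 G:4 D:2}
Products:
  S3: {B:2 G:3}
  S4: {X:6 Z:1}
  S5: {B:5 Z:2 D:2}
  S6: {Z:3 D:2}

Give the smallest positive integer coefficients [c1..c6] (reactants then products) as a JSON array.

X: 1·0+2·6 = 12 | 4·0+2·6+2·0+4·0 = 12
B: 1·6+2·6 = 18 | 4·2+2·0+2·5+4·0 = 18
Z: 1·2+2·8 = 18 | 4·0+2·1+2·2+4·3 = 18
G: 1·4+2·4 = 12 | 4·3+2·0+2·0+4·0 = 12
D: 1·8+2·2 = 12 | 4·0+2·0+2·2+4·2 = 12
gcd(1,2,4,2,2,4) = 1

Coefficients: [1, 2, 4, 2, 2, 4]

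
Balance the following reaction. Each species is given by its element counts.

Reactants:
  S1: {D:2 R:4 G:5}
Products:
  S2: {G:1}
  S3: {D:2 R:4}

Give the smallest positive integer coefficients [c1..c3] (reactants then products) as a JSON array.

D: 1·2 = 2 | 5·0+1·2 = 2
R: 1·4 = 4 | 5·0+1·4 = 4
G: 1·5 = 5 | 5·1+1·0 = 5
gcd(1,5,1) = 1

Coefficients: [1, 5, 1]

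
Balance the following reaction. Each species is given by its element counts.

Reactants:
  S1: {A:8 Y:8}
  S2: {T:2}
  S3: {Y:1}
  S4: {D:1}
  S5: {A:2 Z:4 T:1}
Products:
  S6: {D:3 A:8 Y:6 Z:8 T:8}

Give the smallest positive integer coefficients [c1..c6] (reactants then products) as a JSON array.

Coefficients: [1, 6, 4, 6, 4, 2]

D: 1·0+6·0+4·0+6·1+4·0 = 6 | 2·3 = 6
A: 1·8+6·0+4·0+6·0+4·2 = 16 | 2·8 = 16
Y: 1·8+6·0+4·1+6·0+4·0 = 12 | 2·6 = 12
Z: 1·0+6·0+4·0+6·0+4·4 = 16 | 2·8 = 16
T: 1·0+6·2+4·0+6·0+4·1 = 16 | 2·8 = 16
gcd(1,6,4,6,4,2) = 1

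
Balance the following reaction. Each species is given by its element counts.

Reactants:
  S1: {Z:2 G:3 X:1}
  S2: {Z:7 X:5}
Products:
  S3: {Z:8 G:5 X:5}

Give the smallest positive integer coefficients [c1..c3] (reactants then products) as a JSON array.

Z: 5·2+2·7 = 24 | 3·8 = 24
G: 5·3+2·0 = 15 | 3·5 = 15
X: 5·1+2·5 = 15 | 3·5 = 15
gcd(5,2,3) = 1

Coefficients: [5, 2, 3]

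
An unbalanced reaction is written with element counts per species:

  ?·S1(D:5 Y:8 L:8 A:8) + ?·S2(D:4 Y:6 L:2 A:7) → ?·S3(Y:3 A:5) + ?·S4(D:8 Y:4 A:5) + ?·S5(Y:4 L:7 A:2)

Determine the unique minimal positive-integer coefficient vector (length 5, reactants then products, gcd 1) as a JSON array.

D: 4·5+5·4 = 40 | 6·0+5·8+6·0 = 40
Y: 4·8+5·6 = 62 | 6·3+5·4+6·4 = 62
L: 4·8+5·2 = 42 | 6·0+5·0+6·7 = 42
A: 4·8+5·7 = 67 | 6·5+5·5+6·2 = 67
gcd(4,5,6,5,6) = 1

Coefficients: [4, 5, 6, 5, 6]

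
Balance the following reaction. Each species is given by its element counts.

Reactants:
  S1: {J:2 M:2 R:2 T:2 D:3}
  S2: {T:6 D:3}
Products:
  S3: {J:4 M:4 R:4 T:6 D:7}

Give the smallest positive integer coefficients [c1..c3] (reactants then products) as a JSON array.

Coefficients: [6, 1, 3]

J: 6·2+1·0 = 12 | 3·4 = 12
M: 6·2+1·0 = 12 | 3·4 = 12
R: 6·2+1·0 = 12 | 3·4 = 12
T: 6·2+1·6 = 18 | 3·6 = 18
D: 6·3+1·3 = 21 | 3·7 = 21
gcd(6,1,3) = 1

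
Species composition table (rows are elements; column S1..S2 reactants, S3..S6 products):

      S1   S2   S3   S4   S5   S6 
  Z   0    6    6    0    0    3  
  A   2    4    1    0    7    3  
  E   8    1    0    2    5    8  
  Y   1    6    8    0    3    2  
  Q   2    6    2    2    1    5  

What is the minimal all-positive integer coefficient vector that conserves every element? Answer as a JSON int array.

Z: 6·0+4·6 = 24 | 2·6+5·0+2·0+4·3 = 24
A: 6·2+4·4 = 28 | 2·1+5·0+2·7+4·3 = 28
E: 6·8+4·1 = 52 | 2·0+5·2+2·5+4·8 = 52
Y: 6·1+4·6 = 30 | 2·8+5·0+2·3+4·2 = 30
Q: 6·2+4·6 = 36 | 2·2+5·2+2·1+4·5 = 36
gcd(6,4,2,5,2,4) = 1

Coefficients: [6, 4, 2, 5, 2, 4]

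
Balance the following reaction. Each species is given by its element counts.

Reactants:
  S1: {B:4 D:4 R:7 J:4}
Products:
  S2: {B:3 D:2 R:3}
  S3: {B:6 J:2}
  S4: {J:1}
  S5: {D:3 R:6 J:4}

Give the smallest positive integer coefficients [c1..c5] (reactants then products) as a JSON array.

B: 6·4 = 24 | 6·3+1·6+6·0+4·0 = 24
D: 6·4 = 24 | 6·2+1·0+6·0+4·3 = 24
R: 6·7 = 42 | 6·3+1·0+6·0+4·6 = 42
J: 6·4 = 24 | 6·0+1·2+6·1+4·4 = 24
gcd(6,6,1,6,4) = 1

Coefficients: [6, 6, 1, 6, 4]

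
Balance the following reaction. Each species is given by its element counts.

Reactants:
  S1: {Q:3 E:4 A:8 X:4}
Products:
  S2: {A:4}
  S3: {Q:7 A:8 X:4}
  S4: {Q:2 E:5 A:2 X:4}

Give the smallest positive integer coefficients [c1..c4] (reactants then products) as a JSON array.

Q: 5·3 = 15 | 6·0+1·7+4·2 = 15
E: 5·4 = 20 | 6·0+1·0+4·5 = 20
A: 5·8 = 40 | 6·4+1·8+4·2 = 40
X: 5·4 = 20 | 6·0+1·4+4·4 = 20
gcd(5,6,1,4) = 1

Coefficients: [5, 6, 1, 4]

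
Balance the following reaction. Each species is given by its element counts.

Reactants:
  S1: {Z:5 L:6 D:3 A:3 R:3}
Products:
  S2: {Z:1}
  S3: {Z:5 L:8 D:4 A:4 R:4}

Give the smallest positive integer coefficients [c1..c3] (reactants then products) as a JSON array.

Z: 4·5 = 20 | 5·1+3·5 = 20
L: 4·6 = 24 | 5·0+3·8 = 24
D: 4·3 = 12 | 5·0+3·4 = 12
A: 4·3 = 12 | 5·0+3·4 = 12
R: 4·3 = 12 | 5·0+3·4 = 12
gcd(4,5,3) = 1

Coefficients: [4, 5, 3]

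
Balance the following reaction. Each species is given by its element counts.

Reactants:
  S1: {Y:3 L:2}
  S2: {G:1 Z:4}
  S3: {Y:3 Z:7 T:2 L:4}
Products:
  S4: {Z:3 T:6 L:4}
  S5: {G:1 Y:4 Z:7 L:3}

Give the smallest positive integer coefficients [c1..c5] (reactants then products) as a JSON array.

G: 5·0+6·1+3·0 = 6 | 1·0+6·1 = 6
Y: 5·3+6·0+3·3 = 24 | 1·0+6·4 = 24
Z: 5·0+6·4+3·7 = 45 | 1·3+6·7 = 45
T: 5·0+6·0+3·2 = 6 | 1·6+6·0 = 6
L: 5·2+6·0+3·4 = 22 | 1·4+6·3 = 22
gcd(5,6,3,1,6) = 1

Coefficients: [5, 6, 3, 1, 6]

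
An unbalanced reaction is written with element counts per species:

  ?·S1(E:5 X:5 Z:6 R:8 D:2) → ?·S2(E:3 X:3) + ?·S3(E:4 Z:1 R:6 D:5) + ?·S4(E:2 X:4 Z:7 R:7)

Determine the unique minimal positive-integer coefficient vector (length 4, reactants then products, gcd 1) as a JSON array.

E: 5·5 = 25 | 3·3+2·4+4·2 = 25
X: 5·5 = 25 | 3·3+2·0+4·4 = 25
Z: 5·6 = 30 | 3·0+2·1+4·7 = 30
R: 5·8 = 40 | 3·0+2·6+4·7 = 40
D: 5·2 = 10 | 3·0+2·5+4·0 = 10
gcd(5,3,2,4) = 1

Coefficients: [5, 3, 2, 4]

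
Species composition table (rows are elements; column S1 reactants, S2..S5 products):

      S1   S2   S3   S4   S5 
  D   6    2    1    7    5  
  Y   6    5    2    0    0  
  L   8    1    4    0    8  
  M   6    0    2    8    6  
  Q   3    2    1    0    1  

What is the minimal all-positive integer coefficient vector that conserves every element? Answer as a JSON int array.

D: 5·6 = 30 | 4·2+5·1+1·7+2·5 = 30
Y: 5·6 = 30 | 4·5+5·2+1·0+2·0 = 30
L: 5·8 = 40 | 4·1+5·4+1·0+2·8 = 40
M: 5·6 = 30 | 4·0+5·2+1·8+2·6 = 30
Q: 5·3 = 15 | 4·2+5·1+1·0+2·1 = 15
gcd(5,4,5,1,2) = 1

Coefficients: [5, 4, 5, 1, 2]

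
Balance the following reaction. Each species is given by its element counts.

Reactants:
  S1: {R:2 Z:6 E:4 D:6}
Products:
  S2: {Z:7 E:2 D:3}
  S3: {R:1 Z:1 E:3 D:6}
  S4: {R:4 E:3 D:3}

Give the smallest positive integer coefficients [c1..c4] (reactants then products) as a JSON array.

Coefficients: [5, 4, 2, 2]

R: 5·2 = 10 | 4·0+2·1+2·4 = 10
Z: 5·6 = 30 | 4·7+2·1+2·0 = 30
E: 5·4 = 20 | 4·2+2·3+2·3 = 20
D: 5·6 = 30 | 4·3+2·6+2·3 = 30
gcd(5,4,2,2) = 1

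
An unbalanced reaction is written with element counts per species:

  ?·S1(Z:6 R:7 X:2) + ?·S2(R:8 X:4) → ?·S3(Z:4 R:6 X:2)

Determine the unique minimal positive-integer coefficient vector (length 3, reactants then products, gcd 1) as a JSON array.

Coefficients: [4, 1, 6]

Z: 4·6+1·0 = 24 | 6·4 = 24
R: 4·7+1·8 = 36 | 6·6 = 36
X: 4·2+1·4 = 12 | 6·2 = 12
gcd(4,1,6) = 1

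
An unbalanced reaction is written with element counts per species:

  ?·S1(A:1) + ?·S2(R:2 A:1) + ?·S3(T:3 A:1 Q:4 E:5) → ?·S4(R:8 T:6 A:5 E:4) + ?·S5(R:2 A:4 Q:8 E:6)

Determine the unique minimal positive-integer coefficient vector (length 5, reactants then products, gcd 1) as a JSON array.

Coefficients: [2, 5, 2, 1, 1]

R: 2·0+5·2+2·0 = 10 | 1·8+1·2 = 10
T: 2·0+5·0+2·3 = 6 | 1·6+1·0 = 6
A: 2·1+5·1+2·1 = 9 | 1·5+1·4 = 9
Q: 2·0+5·0+2·4 = 8 | 1·0+1·8 = 8
E: 2·0+5·0+2·5 = 10 | 1·4+1·6 = 10
gcd(2,5,2,1,1) = 1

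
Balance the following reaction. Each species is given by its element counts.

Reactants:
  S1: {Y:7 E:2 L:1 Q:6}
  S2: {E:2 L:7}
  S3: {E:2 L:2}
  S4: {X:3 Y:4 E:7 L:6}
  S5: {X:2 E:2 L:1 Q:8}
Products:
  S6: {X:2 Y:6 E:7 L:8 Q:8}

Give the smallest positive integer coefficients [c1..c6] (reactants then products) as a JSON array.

Coefficients: [4, 3, 4, 2, 3, 6]

X: 4·0+3·0+4·0+2·3+3·2 = 12 | 6·2 = 12
Y: 4·7+3·0+4·0+2·4+3·0 = 36 | 6·6 = 36
E: 4·2+3·2+4·2+2·7+3·2 = 42 | 6·7 = 42
L: 4·1+3·7+4·2+2·6+3·1 = 48 | 6·8 = 48
Q: 4·6+3·0+4·0+2·0+3·8 = 48 | 6·8 = 48
gcd(4,3,4,2,3,6) = 1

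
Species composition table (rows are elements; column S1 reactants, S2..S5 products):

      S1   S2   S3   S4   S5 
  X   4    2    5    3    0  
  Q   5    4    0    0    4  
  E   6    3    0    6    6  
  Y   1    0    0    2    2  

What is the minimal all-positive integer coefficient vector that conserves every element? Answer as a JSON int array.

Coefficients: [4, 4, 1, 1, 1]

X: 4·4 = 16 | 4·2+1·5+1·3+1·0 = 16
Q: 4·5 = 20 | 4·4+1·0+1·0+1·4 = 20
E: 4·6 = 24 | 4·3+1·0+1·6+1·6 = 24
Y: 4·1 = 4 | 4·0+1·0+1·2+1·2 = 4
gcd(4,4,1,1,1) = 1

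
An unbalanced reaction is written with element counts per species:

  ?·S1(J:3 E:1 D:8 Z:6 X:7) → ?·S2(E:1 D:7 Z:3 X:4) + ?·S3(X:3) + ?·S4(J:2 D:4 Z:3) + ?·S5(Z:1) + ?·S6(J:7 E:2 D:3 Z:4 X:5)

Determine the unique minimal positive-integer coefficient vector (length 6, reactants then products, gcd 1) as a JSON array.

Coefficients: [5, 3, 6, 4, 5, 1]

J: 5·3 = 15 | 3·0+6·0+4·2+5·0+1·7 = 15
E: 5·1 = 5 | 3·1+6·0+4·0+5·0+1·2 = 5
D: 5·8 = 40 | 3·7+6·0+4·4+5·0+1·3 = 40
Z: 5·6 = 30 | 3·3+6·0+4·3+5·1+1·4 = 30
X: 5·7 = 35 | 3·4+6·3+4·0+5·0+1·5 = 35
gcd(5,3,6,4,5,1) = 1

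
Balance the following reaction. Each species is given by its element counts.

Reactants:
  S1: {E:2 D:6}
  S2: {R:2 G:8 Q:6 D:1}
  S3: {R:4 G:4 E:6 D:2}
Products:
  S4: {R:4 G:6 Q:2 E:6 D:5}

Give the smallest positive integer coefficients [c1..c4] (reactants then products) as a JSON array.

Coefficients: [3, 2, 5, 6]

R: 3·0+2·2+5·4 = 24 | 6·4 = 24
G: 3·0+2·8+5·4 = 36 | 6·6 = 36
Q: 3·0+2·6+5·0 = 12 | 6·2 = 12
E: 3·2+2·0+5·6 = 36 | 6·6 = 36
D: 3·6+2·1+5·2 = 30 | 6·5 = 30
gcd(3,2,5,6) = 1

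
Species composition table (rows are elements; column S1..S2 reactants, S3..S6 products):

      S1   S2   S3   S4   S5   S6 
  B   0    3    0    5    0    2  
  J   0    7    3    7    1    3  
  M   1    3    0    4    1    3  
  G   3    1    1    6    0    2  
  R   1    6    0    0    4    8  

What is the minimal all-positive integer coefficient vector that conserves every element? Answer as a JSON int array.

Coefficients: [4, 4, 2, 2, 5, 1]

B: 4·0+4·3 = 12 | 2·0+2·5+5·0+1·2 = 12
J: 4·0+4·7 = 28 | 2·3+2·7+5·1+1·3 = 28
M: 4·1+4·3 = 16 | 2·0+2·4+5·1+1·3 = 16
G: 4·3+4·1 = 16 | 2·1+2·6+5·0+1·2 = 16
R: 4·1+4·6 = 28 | 2·0+2·0+5·4+1·8 = 28
gcd(4,4,2,2,5,1) = 1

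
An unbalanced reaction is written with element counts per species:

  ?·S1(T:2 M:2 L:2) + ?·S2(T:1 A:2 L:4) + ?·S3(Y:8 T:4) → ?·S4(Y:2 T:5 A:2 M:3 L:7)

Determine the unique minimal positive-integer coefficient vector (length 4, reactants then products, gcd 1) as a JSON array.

Coefficients: [6, 4, 1, 4]

Y: 6·0+4·0+1·8 = 8 | 4·2 = 8
T: 6·2+4·1+1·4 = 20 | 4·5 = 20
A: 6·0+4·2+1·0 = 8 | 4·2 = 8
M: 6·2+4·0+1·0 = 12 | 4·3 = 12
L: 6·2+4·4+1·0 = 28 | 4·7 = 28
gcd(6,4,1,4) = 1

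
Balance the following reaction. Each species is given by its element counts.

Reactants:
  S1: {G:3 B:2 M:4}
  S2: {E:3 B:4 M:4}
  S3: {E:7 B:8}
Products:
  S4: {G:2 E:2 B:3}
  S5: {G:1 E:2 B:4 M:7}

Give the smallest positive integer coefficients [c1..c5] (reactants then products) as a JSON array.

Coefficients: [4, 3, 1, 4, 4]

G: 4·3+3·0+1·0 = 12 | 4·2+4·1 = 12
E: 4·0+3·3+1·7 = 16 | 4·2+4·2 = 16
B: 4·2+3·4+1·8 = 28 | 4·3+4·4 = 28
M: 4·4+3·4+1·0 = 28 | 4·0+4·7 = 28
gcd(4,3,1,4,4) = 1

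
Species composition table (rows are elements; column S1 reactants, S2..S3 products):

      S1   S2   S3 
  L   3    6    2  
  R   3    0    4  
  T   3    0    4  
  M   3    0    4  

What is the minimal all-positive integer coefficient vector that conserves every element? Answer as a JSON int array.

L: 4·3 = 12 | 1·6+3·2 = 12
R: 4·3 = 12 | 1·0+3·4 = 12
T: 4·3 = 12 | 1·0+3·4 = 12
M: 4·3 = 12 | 1·0+3·4 = 12
gcd(4,1,3) = 1

Coefficients: [4, 1, 3]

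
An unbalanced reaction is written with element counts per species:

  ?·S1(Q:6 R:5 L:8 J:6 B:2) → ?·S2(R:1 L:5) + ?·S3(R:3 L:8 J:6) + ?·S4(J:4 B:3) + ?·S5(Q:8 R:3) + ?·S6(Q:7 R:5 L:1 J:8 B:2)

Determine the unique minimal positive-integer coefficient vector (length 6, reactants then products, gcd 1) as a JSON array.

Q: 5·6 = 30 | 6·0+1·0+2·0+2·8+2·7 = 30
R: 5·5 = 25 | 6·1+1·3+2·0+2·3+2·5 = 25
L: 5·8 = 40 | 6·5+1·8+2·0+2·0+2·1 = 40
J: 5·6 = 30 | 6·0+1·6+2·4+2·0+2·8 = 30
B: 5·2 = 10 | 6·0+1·0+2·3+2·0+2·2 = 10
gcd(5,6,1,2,2,2) = 1

Coefficients: [5, 6, 1, 2, 2, 2]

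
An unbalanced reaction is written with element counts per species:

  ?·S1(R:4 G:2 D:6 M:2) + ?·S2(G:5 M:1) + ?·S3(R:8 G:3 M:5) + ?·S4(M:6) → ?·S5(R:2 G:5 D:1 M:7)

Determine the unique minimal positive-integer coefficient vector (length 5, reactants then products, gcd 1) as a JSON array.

R: 1·4+5·0+1·8+5·0 = 12 | 6·2 = 12
G: 1·2+5·5+1·3+5·0 = 30 | 6·5 = 30
D: 1·6+5·0+1·0+5·0 = 6 | 6·1 = 6
M: 1·2+5·1+1·5+5·6 = 42 | 6·7 = 42
gcd(1,5,1,5,6) = 1

Coefficients: [1, 5, 1, 5, 6]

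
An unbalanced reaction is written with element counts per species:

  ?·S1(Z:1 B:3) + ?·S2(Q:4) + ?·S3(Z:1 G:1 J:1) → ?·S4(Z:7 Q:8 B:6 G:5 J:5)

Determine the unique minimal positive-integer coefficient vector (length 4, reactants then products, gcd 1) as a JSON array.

Coefficients: [2, 2, 5, 1]

Z: 2·1+2·0+5·1 = 7 | 1·7 = 7
Q: 2·0+2·4+5·0 = 8 | 1·8 = 8
B: 2·3+2·0+5·0 = 6 | 1·6 = 6
G: 2·0+2·0+5·1 = 5 | 1·5 = 5
J: 2·0+2·0+5·1 = 5 | 1·5 = 5
gcd(2,2,5,1) = 1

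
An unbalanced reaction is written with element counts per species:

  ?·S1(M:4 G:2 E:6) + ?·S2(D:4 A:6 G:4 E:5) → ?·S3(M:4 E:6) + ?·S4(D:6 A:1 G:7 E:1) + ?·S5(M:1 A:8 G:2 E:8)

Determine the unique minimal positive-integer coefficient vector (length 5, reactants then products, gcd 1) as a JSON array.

D: 6·0+6·4 = 24 | 5·0+4·6+4·0 = 24
M: 6·4+6·0 = 24 | 5·4+4·0+4·1 = 24
A: 6·0+6·6 = 36 | 5·0+4·1+4·8 = 36
G: 6·2+6·4 = 36 | 5·0+4·7+4·2 = 36
E: 6·6+6·5 = 66 | 5·6+4·1+4·8 = 66
gcd(6,6,5,4,4) = 1

Coefficients: [6, 6, 5, 4, 4]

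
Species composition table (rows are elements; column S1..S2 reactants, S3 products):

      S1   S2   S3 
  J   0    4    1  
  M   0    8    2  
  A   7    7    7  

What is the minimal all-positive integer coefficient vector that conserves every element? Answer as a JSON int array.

Coefficients: [3, 1, 4]

J: 3·0+1·4 = 4 | 4·1 = 4
M: 3·0+1·8 = 8 | 4·2 = 8
A: 3·7+1·7 = 28 | 4·7 = 28
gcd(3,1,4) = 1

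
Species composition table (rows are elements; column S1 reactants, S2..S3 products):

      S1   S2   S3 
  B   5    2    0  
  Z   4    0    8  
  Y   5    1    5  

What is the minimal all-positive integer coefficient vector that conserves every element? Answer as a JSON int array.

Coefficients: [2, 5, 1]

B: 2·5 = 10 | 5·2+1·0 = 10
Z: 2·4 = 8 | 5·0+1·8 = 8
Y: 2·5 = 10 | 5·1+1·5 = 10
gcd(2,5,1) = 1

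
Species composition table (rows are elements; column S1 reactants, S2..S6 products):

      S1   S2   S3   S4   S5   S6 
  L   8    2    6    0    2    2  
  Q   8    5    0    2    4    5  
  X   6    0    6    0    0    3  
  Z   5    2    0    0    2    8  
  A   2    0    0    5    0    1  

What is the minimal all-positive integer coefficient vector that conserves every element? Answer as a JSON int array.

Coefficients: [6, 6, 5, 2, 1, 2]

L: 6·8 = 48 | 6·2+5·6+2·0+1·2+2·2 = 48
Q: 6·8 = 48 | 6·5+5·0+2·2+1·4+2·5 = 48
X: 6·6 = 36 | 6·0+5·6+2·0+1·0+2·3 = 36
Z: 6·5 = 30 | 6·2+5·0+2·0+1·2+2·8 = 30
A: 6·2 = 12 | 6·0+5·0+2·5+1·0+2·1 = 12
gcd(6,6,5,2,1,2) = 1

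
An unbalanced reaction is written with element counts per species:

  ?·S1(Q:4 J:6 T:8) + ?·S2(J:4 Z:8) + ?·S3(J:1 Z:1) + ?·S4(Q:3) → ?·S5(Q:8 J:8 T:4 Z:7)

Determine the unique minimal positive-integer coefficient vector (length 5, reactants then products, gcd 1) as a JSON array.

Q: 1·4+1·0+6·0+4·3 = 16 | 2·8 = 16
J: 1·6+1·4+6·1+4·0 = 16 | 2·8 = 16
T: 1·8+1·0+6·0+4·0 = 8 | 2·4 = 8
Z: 1·0+1·8+6·1+4·0 = 14 | 2·7 = 14
gcd(1,1,6,4,2) = 1

Coefficients: [1, 1, 6, 4, 2]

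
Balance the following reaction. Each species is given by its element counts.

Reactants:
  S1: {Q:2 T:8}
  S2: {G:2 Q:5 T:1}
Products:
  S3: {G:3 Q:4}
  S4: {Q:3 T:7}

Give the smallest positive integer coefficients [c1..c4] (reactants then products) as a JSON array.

G: 4·0+3·2 = 6 | 2·3+5·0 = 6
Q: 4·2+3·5 = 23 | 2·4+5·3 = 23
T: 4·8+3·1 = 35 | 2·0+5·7 = 35
gcd(4,3,2,5) = 1

Coefficients: [4, 3, 2, 5]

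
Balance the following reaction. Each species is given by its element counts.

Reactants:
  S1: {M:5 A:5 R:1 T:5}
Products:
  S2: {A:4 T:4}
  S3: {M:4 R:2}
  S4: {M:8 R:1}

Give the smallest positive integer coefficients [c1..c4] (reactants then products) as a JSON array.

M: 4·5 = 20 | 5·0+1·4+2·8 = 20
A: 4·5 = 20 | 5·4+1·0+2·0 = 20
R: 4·1 = 4 | 5·0+1·2+2·1 = 4
T: 4·5 = 20 | 5·4+1·0+2·0 = 20
gcd(4,5,1,2) = 1

Coefficients: [4, 5, 1, 2]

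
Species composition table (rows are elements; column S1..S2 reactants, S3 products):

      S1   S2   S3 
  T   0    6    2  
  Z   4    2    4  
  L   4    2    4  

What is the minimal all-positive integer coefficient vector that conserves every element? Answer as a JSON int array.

Coefficients: [5, 2, 6]

T: 5·0+2·6 = 12 | 6·2 = 12
Z: 5·4+2·2 = 24 | 6·4 = 24
L: 5·4+2·2 = 24 | 6·4 = 24
gcd(5,2,6) = 1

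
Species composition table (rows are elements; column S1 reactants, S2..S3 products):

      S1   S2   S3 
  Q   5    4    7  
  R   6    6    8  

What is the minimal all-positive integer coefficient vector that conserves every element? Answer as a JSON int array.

Q: 5·5 = 25 | 1·4+3·7 = 25
R: 5·6 = 30 | 1·6+3·8 = 30
gcd(5,1,3) = 1

Coefficients: [5, 1, 3]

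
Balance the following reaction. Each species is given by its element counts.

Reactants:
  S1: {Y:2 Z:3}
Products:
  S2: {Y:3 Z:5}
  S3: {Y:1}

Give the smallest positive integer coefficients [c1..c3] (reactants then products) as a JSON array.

Coefficients: [5, 3, 1]

Y: 5·2 = 10 | 3·3+1·1 = 10
Z: 5·3 = 15 | 3·5+1·0 = 15
gcd(5,3,1) = 1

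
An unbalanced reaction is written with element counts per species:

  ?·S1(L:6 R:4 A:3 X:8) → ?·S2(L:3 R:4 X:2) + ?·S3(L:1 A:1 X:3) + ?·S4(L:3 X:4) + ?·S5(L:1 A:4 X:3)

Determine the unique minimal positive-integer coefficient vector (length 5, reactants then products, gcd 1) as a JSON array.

L: 5·6 = 30 | 5·3+3·1+3·3+3·1 = 30
R: 5·4 = 20 | 5·4+3·0+3·0+3·0 = 20
A: 5·3 = 15 | 5·0+3·1+3·0+3·4 = 15
X: 5·8 = 40 | 5·2+3·3+3·4+3·3 = 40
gcd(5,5,3,3,3) = 1

Coefficients: [5, 5, 3, 3, 3]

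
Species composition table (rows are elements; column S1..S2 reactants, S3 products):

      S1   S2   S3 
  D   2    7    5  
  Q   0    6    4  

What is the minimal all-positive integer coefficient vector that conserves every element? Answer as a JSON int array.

D: 1·2+4·7 = 30 | 6·5 = 30
Q: 1·0+4·6 = 24 | 6·4 = 24
gcd(1,4,6) = 1

Coefficients: [1, 4, 6]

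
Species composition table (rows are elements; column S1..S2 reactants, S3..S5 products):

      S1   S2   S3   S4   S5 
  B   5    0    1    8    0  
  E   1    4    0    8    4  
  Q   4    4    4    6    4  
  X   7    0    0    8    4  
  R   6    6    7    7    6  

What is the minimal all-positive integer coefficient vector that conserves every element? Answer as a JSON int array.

B: 4·5+6·0 = 20 | 4·1+2·8+3·0 = 20
E: 4·1+6·4 = 28 | 4·0+2·8+3·4 = 28
Q: 4·4+6·4 = 40 | 4·4+2·6+3·4 = 40
X: 4·7+6·0 = 28 | 4·0+2·8+3·4 = 28
R: 4·6+6·6 = 60 | 4·7+2·7+3·6 = 60
gcd(4,6,4,2,3) = 1

Coefficients: [4, 6, 4, 2, 3]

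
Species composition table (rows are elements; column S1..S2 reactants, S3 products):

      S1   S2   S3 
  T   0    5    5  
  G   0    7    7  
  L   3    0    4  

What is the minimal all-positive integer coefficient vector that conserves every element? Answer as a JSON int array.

Coefficients: [4, 3, 3]

T: 4·0+3·5 = 15 | 3·5 = 15
G: 4·0+3·7 = 21 | 3·7 = 21
L: 4·3+3·0 = 12 | 3·4 = 12
gcd(4,3,3) = 1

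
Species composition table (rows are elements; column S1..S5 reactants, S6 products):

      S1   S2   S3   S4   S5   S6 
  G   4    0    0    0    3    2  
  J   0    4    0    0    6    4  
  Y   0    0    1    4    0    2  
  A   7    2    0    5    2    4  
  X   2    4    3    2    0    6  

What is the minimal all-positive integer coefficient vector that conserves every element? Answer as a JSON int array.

Coefficients: [1, 2, 6, 1, 2, 5]

G: 1·4+2·0+6·0+1·0+2·3 = 10 | 5·2 = 10
J: 1·0+2·4+6·0+1·0+2·6 = 20 | 5·4 = 20
Y: 1·0+2·0+6·1+1·4+2·0 = 10 | 5·2 = 10
A: 1·7+2·2+6·0+1·5+2·2 = 20 | 5·4 = 20
X: 1·2+2·4+6·3+1·2+2·0 = 30 | 5·6 = 30
gcd(1,2,6,1,2,5) = 1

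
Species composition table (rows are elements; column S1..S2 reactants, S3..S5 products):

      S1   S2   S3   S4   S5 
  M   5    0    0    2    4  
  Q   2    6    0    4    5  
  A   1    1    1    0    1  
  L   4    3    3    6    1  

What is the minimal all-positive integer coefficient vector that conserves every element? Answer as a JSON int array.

Coefficients: [6, 5, 5, 3, 6]

M: 6·5+5·0 = 30 | 5·0+3·2+6·4 = 30
Q: 6·2+5·6 = 42 | 5·0+3·4+6·5 = 42
A: 6·1+5·1 = 11 | 5·1+3·0+6·1 = 11
L: 6·4+5·3 = 39 | 5·3+3·6+6·1 = 39
gcd(6,5,5,3,6) = 1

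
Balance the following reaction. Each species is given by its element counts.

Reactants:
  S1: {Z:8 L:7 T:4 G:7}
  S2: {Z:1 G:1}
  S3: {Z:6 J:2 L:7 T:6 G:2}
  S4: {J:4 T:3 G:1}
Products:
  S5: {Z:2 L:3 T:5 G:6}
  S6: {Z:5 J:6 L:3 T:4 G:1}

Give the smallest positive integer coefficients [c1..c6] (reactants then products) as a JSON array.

Coefficients: [1, 6, 2, 5, 3, 4]

Z: 1·8+6·1+2·6+5·0 = 26 | 3·2+4·5 = 26
J: 1·0+6·0+2·2+5·4 = 24 | 3·0+4·6 = 24
L: 1·7+6·0+2·7+5·0 = 21 | 3·3+4·3 = 21
T: 1·4+6·0+2·6+5·3 = 31 | 3·5+4·4 = 31
G: 1·7+6·1+2·2+5·1 = 22 | 3·6+4·1 = 22
gcd(1,6,2,5,3,4) = 1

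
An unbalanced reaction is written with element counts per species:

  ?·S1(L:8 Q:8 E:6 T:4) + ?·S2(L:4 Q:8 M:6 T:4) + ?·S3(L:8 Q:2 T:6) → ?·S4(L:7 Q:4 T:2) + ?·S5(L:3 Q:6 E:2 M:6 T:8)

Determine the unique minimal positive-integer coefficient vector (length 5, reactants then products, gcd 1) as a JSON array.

Coefficients: [1, 3, 3, 5, 3]

L: 1·8+3·4+3·8 = 44 | 5·7+3·3 = 44
Q: 1·8+3·8+3·2 = 38 | 5·4+3·6 = 38
E: 1·6+3·0+3·0 = 6 | 5·0+3·2 = 6
M: 1·0+3·6+3·0 = 18 | 5·0+3·6 = 18
T: 1·4+3·4+3·6 = 34 | 5·2+3·8 = 34
gcd(1,3,3,5,3) = 1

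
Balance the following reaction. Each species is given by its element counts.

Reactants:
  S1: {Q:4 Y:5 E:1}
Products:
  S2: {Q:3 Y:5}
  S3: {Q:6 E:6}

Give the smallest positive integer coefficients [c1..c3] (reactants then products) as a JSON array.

Q: 6·4 = 24 | 6·3+1·6 = 24
Y: 6·5 = 30 | 6·5+1·0 = 30
E: 6·1 = 6 | 6·0+1·6 = 6
gcd(6,6,1) = 1

Coefficients: [6, 6, 1]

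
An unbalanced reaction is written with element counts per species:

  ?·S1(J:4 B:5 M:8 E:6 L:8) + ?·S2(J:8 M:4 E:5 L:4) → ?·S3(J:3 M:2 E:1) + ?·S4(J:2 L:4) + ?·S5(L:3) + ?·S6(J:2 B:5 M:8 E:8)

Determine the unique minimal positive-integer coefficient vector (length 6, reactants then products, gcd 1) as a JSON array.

Coefficients: [3, 2, 4, 5, 4, 3]

J: 3·4+2·8 = 28 | 4·3+5·2+4·0+3·2 = 28
B: 3·5+2·0 = 15 | 4·0+5·0+4·0+3·5 = 15
M: 3·8+2·4 = 32 | 4·2+5·0+4·0+3·8 = 32
E: 3·6+2·5 = 28 | 4·1+5·0+4·0+3·8 = 28
L: 3·8+2·4 = 32 | 4·0+5·4+4·3+3·0 = 32
gcd(3,2,4,5,4,3) = 1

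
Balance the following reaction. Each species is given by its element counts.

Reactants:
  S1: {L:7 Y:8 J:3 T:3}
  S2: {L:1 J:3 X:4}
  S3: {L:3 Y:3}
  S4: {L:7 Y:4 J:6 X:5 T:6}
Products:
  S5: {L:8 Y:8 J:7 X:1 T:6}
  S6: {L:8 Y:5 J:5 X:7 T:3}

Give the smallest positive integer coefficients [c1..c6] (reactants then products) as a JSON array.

Coefficients: [2, 5, 6, 5, 3, 6]

L: 2·7+5·1+6·3+5·7 = 72 | 3·8+6·8 = 72
Y: 2·8+5·0+6·3+5·4 = 54 | 3·8+6·5 = 54
J: 2·3+5·3+6·0+5·6 = 51 | 3·7+6·5 = 51
X: 2·0+5·4+6·0+5·5 = 45 | 3·1+6·7 = 45
T: 2·3+5·0+6·0+5·6 = 36 | 3·6+6·3 = 36
gcd(2,5,6,5,3,6) = 1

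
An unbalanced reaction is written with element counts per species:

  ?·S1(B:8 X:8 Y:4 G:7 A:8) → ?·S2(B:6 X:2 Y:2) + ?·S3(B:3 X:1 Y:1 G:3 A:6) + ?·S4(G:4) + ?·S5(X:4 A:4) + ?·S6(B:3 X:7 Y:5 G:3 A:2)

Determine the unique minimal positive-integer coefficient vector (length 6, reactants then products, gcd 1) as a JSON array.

B: 6·8 = 48 | 5·6+4·3+6·0+5·0+2·3 = 48
X: 6·8 = 48 | 5·2+4·1+6·0+5·4+2·7 = 48
Y: 6·4 = 24 | 5·2+4·1+6·0+5·0+2·5 = 24
G: 6·7 = 42 | 5·0+4·3+6·4+5·0+2·3 = 42
A: 6·8 = 48 | 5·0+4·6+6·0+5·4+2·2 = 48
gcd(6,5,4,6,5,2) = 1

Coefficients: [6, 5, 4, 6, 5, 2]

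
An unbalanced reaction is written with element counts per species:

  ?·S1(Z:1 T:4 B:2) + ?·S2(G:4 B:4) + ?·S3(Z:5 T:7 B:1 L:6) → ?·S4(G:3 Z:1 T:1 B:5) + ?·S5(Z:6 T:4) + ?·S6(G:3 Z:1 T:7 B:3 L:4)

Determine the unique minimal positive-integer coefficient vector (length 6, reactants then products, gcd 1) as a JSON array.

G: 4·0+6·4+2·0 = 24 | 5·3+1·0+3·3 = 24
Z: 4·1+6·0+2·5 = 14 | 5·1+1·6+3·1 = 14
T: 4·4+6·0+2·7 = 30 | 5·1+1·4+3·7 = 30
B: 4·2+6·4+2·1 = 34 | 5·5+1·0+3·3 = 34
L: 4·0+6·0+2·6 = 12 | 5·0+1·0+3·4 = 12
gcd(4,6,2,5,1,3) = 1

Coefficients: [4, 6, 2, 5, 1, 3]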